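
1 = 1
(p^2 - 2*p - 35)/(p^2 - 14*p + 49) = (p + 5)/(p - 7)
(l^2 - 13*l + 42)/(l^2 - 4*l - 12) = (l - 7)/(l + 2)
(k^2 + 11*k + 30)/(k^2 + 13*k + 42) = (k + 5)/(k + 7)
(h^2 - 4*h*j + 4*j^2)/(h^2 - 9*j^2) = (h^2 - 4*h*j + 4*j^2)/(h^2 - 9*j^2)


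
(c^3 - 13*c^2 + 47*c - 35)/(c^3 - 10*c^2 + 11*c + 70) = (c - 1)/(c + 2)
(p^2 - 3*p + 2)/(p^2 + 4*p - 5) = (p - 2)/(p + 5)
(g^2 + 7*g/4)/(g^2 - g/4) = (4*g + 7)/(4*g - 1)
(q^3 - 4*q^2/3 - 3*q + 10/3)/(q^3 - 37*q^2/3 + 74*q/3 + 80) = (q^2 - 3*q + 2)/(q^2 - 14*q + 48)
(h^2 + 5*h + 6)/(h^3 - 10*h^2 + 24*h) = (h^2 + 5*h + 6)/(h*(h^2 - 10*h + 24))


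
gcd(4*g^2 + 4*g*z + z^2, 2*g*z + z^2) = 2*g + z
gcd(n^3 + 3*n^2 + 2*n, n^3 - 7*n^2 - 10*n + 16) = n + 2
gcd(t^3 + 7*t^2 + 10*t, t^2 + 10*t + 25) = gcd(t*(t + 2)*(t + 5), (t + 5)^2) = t + 5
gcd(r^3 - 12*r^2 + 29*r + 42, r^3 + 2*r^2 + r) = r + 1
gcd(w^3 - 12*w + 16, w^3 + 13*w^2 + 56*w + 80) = w + 4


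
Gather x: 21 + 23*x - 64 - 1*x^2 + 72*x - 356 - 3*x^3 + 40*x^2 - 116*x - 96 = -3*x^3 + 39*x^2 - 21*x - 495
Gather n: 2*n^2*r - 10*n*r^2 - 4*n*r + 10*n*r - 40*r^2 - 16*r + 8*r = 2*n^2*r + n*(-10*r^2 + 6*r) - 40*r^2 - 8*r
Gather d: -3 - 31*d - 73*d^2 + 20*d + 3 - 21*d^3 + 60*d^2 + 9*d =-21*d^3 - 13*d^2 - 2*d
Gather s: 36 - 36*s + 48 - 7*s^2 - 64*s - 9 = -7*s^2 - 100*s + 75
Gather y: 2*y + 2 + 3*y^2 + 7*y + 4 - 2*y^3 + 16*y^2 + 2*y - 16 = -2*y^3 + 19*y^2 + 11*y - 10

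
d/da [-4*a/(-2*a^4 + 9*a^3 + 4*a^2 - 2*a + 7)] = 4*(-6*a^4 + 18*a^3 + 4*a^2 - 7)/(4*a^8 - 36*a^7 + 65*a^6 + 80*a^5 - 48*a^4 + 110*a^3 + 60*a^2 - 28*a + 49)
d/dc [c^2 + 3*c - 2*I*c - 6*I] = 2*c + 3 - 2*I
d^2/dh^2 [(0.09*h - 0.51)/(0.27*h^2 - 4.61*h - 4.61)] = ((1.1052 - 0.1458*h)*(-0.27*h^2 + 4.61*h + 4.61) - (0.09*h - 0.51)*(0.54*h - 4.61)*(1.08*h - 9.22))/(-0.27*h^2 + 4.61*h + 4.61)^3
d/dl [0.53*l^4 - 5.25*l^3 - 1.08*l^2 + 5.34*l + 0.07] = 2.12*l^3 - 15.75*l^2 - 2.16*l + 5.34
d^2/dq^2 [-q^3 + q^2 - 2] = 2 - 6*q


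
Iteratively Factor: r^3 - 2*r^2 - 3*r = (r - 3)*(r^2 + r) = (r - 3)*(r + 1)*(r)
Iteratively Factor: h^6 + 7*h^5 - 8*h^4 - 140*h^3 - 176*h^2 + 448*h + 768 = (h - 2)*(h^5 + 9*h^4 + 10*h^3 - 120*h^2 - 416*h - 384) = (h - 4)*(h - 2)*(h^4 + 13*h^3 + 62*h^2 + 128*h + 96) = (h - 4)*(h - 2)*(h + 4)*(h^3 + 9*h^2 + 26*h + 24) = (h - 4)*(h - 2)*(h + 2)*(h + 4)*(h^2 + 7*h + 12) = (h - 4)*(h - 2)*(h + 2)*(h + 3)*(h + 4)*(h + 4)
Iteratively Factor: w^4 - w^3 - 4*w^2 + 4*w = (w - 1)*(w^3 - 4*w) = (w - 1)*(w + 2)*(w^2 - 2*w) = w*(w - 1)*(w + 2)*(w - 2)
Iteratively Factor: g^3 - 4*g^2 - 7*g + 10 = (g + 2)*(g^2 - 6*g + 5) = (g - 1)*(g + 2)*(g - 5)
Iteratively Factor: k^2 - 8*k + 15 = (k - 5)*(k - 3)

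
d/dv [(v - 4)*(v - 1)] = 2*v - 5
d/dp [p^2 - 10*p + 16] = 2*p - 10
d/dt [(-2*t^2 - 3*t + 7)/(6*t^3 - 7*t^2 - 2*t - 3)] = (12*t^4 + 36*t^3 - 143*t^2 + 110*t + 23)/(36*t^6 - 84*t^5 + 25*t^4 - 8*t^3 + 46*t^2 + 12*t + 9)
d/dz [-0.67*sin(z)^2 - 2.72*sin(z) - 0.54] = -(1.34*sin(z) + 2.72)*cos(z)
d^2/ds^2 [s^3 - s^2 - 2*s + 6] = 6*s - 2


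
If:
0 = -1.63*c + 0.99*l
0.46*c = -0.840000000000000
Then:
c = -1.83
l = -3.01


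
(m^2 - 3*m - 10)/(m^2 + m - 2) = (m - 5)/(m - 1)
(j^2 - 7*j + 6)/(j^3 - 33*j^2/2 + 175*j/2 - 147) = 2*(j - 1)/(2*j^2 - 21*j + 49)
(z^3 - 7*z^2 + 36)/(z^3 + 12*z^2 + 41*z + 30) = (z^3 - 7*z^2 + 36)/(z^3 + 12*z^2 + 41*z + 30)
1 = 1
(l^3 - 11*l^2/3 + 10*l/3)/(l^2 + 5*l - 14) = l*(3*l - 5)/(3*(l + 7))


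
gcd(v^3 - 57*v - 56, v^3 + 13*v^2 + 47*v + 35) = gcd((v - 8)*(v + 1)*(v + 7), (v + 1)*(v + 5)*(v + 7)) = v^2 + 8*v + 7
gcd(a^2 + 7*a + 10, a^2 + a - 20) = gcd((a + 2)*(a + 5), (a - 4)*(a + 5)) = a + 5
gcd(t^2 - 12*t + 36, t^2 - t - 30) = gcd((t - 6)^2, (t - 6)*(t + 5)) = t - 6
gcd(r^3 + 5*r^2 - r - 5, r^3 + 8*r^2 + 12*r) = 1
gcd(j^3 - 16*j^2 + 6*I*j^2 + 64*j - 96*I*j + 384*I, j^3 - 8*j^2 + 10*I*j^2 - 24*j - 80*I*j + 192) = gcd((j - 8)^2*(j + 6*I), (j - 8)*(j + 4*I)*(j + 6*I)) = j^2 + j*(-8 + 6*I) - 48*I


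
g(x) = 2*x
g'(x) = 2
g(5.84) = 11.68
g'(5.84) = 2.00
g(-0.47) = -0.94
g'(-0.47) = 2.00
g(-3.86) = -7.72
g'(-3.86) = 2.00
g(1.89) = 3.78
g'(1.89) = 2.00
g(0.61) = 1.22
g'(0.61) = 2.00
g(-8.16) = -16.32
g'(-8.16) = 2.00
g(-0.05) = -0.10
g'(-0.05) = 2.00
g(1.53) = 3.06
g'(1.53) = 2.00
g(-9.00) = -18.00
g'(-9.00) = 2.00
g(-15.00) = -30.00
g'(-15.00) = 2.00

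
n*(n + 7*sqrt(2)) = n^2 + 7*sqrt(2)*n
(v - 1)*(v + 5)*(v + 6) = v^3 + 10*v^2 + 19*v - 30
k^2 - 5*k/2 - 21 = (k - 6)*(k + 7/2)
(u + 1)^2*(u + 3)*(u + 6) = u^4 + 11*u^3 + 37*u^2 + 45*u + 18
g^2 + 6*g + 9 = (g + 3)^2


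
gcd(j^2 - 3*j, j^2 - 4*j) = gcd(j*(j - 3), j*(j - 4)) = j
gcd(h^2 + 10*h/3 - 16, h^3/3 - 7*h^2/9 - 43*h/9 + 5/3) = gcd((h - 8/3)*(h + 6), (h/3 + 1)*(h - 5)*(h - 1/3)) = 1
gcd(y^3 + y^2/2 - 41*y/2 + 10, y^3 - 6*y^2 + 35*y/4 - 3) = y^2 - 9*y/2 + 2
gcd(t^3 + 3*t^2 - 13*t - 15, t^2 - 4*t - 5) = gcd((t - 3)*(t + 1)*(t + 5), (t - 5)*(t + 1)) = t + 1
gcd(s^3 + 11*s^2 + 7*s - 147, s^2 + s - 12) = s - 3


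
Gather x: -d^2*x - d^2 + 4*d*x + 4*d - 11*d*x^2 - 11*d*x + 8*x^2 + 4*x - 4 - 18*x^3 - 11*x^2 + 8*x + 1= -d^2 + 4*d - 18*x^3 + x^2*(-11*d - 3) + x*(-d^2 - 7*d + 12) - 3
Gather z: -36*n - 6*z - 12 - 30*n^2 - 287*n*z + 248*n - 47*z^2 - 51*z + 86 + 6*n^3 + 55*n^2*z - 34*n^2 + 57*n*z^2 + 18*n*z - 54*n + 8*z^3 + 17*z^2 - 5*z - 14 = 6*n^3 - 64*n^2 + 158*n + 8*z^3 + z^2*(57*n - 30) + z*(55*n^2 - 269*n - 62) + 60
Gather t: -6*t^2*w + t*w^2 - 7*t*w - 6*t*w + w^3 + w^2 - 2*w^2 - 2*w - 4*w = -6*t^2*w + t*(w^2 - 13*w) + w^3 - w^2 - 6*w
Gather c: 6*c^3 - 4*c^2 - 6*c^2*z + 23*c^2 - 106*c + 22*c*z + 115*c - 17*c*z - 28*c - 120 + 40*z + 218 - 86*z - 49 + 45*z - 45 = 6*c^3 + c^2*(19 - 6*z) + c*(5*z - 19) - z + 4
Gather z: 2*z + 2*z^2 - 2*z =2*z^2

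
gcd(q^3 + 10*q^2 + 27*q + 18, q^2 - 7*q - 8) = q + 1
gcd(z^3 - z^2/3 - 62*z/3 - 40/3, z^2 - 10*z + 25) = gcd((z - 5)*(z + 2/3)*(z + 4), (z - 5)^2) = z - 5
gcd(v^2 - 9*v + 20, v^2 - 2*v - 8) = v - 4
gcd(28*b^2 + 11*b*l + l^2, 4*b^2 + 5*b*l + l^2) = 4*b + l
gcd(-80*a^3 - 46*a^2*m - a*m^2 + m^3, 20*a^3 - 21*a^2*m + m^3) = 5*a + m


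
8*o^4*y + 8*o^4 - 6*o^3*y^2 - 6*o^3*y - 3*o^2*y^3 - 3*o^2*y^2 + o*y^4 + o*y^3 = (-4*o + y)*(-o + y)*(2*o + y)*(o*y + o)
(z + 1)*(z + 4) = z^2 + 5*z + 4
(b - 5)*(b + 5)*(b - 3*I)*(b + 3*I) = b^4 - 16*b^2 - 225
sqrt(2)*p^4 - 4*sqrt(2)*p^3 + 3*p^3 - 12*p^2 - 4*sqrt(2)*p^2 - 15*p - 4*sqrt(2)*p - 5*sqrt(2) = (p - 5)*(p + 1)*(p + sqrt(2))*(sqrt(2)*p + 1)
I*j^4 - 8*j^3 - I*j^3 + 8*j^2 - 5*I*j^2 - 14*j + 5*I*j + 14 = (j - 1)*(j + 2*I)*(j + 7*I)*(I*j + 1)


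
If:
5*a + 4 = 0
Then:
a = -4/5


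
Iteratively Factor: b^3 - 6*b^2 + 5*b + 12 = (b + 1)*(b^2 - 7*b + 12) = (b - 4)*(b + 1)*(b - 3)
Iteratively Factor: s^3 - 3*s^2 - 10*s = (s + 2)*(s^2 - 5*s) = (s - 5)*(s + 2)*(s)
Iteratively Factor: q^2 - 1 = (q - 1)*(q + 1)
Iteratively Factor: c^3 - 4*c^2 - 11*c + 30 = (c + 3)*(c^2 - 7*c + 10) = (c - 2)*(c + 3)*(c - 5)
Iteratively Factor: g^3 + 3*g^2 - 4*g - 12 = (g - 2)*(g^2 + 5*g + 6) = (g - 2)*(g + 2)*(g + 3)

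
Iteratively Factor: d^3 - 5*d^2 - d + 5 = (d - 5)*(d^2 - 1) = (d - 5)*(d + 1)*(d - 1)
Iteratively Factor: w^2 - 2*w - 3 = (w + 1)*(w - 3)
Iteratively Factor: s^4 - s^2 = (s)*(s^3 - s) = s*(s - 1)*(s^2 + s) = s*(s - 1)*(s + 1)*(s)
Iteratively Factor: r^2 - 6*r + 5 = (r - 5)*(r - 1)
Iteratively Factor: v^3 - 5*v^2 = (v - 5)*(v^2) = v*(v - 5)*(v)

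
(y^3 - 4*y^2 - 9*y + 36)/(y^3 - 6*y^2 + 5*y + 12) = (y + 3)/(y + 1)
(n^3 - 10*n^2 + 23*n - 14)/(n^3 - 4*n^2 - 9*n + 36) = (n^3 - 10*n^2 + 23*n - 14)/(n^3 - 4*n^2 - 9*n + 36)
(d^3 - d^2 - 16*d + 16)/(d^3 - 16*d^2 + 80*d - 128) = (d^2 + 3*d - 4)/(d^2 - 12*d + 32)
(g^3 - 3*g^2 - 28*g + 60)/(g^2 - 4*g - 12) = (g^2 + 3*g - 10)/(g + 2)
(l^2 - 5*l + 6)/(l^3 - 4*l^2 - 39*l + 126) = (l - 2)/(l^2 - l - 42)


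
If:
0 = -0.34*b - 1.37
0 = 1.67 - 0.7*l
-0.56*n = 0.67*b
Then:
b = -4.03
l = 2.39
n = 4.82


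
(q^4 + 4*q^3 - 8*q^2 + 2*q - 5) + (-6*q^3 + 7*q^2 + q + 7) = q^4 - 2*q^3 - q^2 + 3*q + 2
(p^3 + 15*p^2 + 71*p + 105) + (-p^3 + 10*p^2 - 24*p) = 25*p^2 + 47*p + 105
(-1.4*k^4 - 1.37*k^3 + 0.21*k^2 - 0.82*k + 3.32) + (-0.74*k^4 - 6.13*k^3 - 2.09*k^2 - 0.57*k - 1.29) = -2.14*k^4 - 7.5*k^3 - 1.88*k^2 - 1.39*k + 2.03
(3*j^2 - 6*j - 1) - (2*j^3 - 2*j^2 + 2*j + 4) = -2*j^3 + 5*j^2 - 8*j - 5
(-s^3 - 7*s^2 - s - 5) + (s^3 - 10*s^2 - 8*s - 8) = -17*s^2 - 9*s - 13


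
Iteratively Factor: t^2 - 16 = (t + 4)*(t - 4)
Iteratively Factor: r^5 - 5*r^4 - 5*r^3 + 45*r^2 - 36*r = (r - 1)*(r^4 - 4*r^3 - 9*r^2 + 36*r) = (r - 4)*(r - 1)*(r^3 - 9*r) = (r - 4)*(r - 3)*(r - 1)*(r^2 + 3*r) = r*(r - 4)*(r - 3)*(r - 1)*(r + 3)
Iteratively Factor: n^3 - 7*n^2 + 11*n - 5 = (n - 5)*(n^2 - 2*n + 1) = (n - 5)*(n - 1)*(n - 1)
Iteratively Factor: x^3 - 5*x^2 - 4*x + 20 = (x + 2)*(x^2 - 7*x + 10) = (x - 2)*(x + 2)*(x - 5)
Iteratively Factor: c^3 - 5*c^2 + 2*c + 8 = (c - 4)*(c^2 - c - 2) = (c - 4)*(c - 2)*(c + 1)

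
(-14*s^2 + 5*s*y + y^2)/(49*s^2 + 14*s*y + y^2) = (-2*s + y)/(7*s + y)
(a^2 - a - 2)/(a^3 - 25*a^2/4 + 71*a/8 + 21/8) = 8*(a^2 - a - 2)/(8*a^3 - 50*a^2 + 71*a + 21)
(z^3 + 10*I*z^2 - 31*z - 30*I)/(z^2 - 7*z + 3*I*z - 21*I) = (z^2 + 7*I*z - 10)/(z - 7)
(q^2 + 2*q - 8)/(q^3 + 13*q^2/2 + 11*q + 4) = 2*(q - 2)/(2*q^2 + 5*q + 2)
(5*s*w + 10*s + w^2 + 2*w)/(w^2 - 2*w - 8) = (5*s + w)/(w - 4)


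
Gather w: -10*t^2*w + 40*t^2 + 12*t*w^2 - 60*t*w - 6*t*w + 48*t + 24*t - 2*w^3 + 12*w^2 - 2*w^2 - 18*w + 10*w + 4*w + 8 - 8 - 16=40*t^2 + 72*t - 2*w^3 + w^2*(12*t + 10) + w*(-10*t^2 - 66*t - 4) - 16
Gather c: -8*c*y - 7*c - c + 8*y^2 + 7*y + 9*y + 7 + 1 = c*(-8*y - 8) + 8*y^2 + 16*y + 8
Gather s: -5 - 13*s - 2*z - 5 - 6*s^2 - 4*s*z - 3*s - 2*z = -6*s^2 + s*(-4*z - 16) - 4*z - 10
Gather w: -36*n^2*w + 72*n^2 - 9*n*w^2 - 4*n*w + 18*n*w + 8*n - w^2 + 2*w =72*n^2 + 8*n + w^2*(-9*n - 1) + w*(-36*n^2 + 14*n + 2)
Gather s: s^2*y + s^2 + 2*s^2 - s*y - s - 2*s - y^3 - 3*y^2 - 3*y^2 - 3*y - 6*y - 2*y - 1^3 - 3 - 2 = s^2*(y + 3) + s*(-y - 3) - y^3 - 6*y^2 - 11*y - 6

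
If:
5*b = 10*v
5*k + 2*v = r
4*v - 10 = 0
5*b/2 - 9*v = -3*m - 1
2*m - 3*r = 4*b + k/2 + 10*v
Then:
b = 5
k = -108/31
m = 3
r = -385/31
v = 5/2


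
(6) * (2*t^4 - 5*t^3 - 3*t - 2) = 12*t^4 - 30*t^3 - 18*t - 12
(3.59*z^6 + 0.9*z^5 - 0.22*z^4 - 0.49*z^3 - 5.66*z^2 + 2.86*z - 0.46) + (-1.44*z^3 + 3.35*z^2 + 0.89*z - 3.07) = 3.59*z^6 + 0.9*z^5 - 0.22*z^4 - 1.93*z^3 - 2.31*z^2 + 3.75*z - 3.53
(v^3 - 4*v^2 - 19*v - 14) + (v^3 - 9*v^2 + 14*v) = 2*v^3 - 13*v^2 - 5*v - 14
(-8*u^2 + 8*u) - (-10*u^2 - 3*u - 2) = 2*u^2 + 11*u + 2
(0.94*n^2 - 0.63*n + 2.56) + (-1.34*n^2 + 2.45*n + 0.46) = -0.4*n^2 + 1.82*n + 3.02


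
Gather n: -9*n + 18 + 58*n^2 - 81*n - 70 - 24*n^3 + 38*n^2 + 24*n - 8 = -24*n^3 + 96*n^2 - 66*n - 60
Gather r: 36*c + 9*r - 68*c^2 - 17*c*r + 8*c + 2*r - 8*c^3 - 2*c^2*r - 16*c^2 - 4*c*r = -8*c^3 - 84*c^2 + 44*c + r*(-2*c^2 - 21*c + 11)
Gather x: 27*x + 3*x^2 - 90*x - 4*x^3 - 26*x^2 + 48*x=-4*x^3 - 23*x^2 - 15*x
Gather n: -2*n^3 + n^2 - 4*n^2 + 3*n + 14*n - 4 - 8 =-2*n^3 - 3*n^2 + 17*n - 12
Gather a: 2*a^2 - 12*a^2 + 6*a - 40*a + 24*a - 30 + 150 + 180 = -10*a^2 - 10*a + 300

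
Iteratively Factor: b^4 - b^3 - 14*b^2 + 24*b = (b - 2)*(b^3 + b^2 - 12*b) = (b - 2)*(b + 4)*(b^2 - 3*b) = b*(b - 2)*(b + 4)*(b - 3)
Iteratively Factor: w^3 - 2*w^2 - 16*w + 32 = (w - 2)*(w^2 - 16) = (w - 2)*(w + 4)*(w - 4)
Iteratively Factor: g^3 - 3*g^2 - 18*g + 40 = (g + 4)*(g^2 - 7*g + 10) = (g - 2)*(g + 4)*(g - 5)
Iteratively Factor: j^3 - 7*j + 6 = (j - 1)*(j^2 + j - 6) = (j - 2)*(j - 1)*(j + 3)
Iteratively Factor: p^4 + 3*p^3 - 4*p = (p + 2)*(p^3 + p^2 - 2*p) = (p + 2)^2*(p^2 - p) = (p - 1)*(p + 2)^2*(p)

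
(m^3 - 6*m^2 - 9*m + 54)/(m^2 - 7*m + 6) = (m^2 - 9)/(m - 1)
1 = 1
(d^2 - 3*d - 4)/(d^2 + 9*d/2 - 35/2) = 2*(d^2 - 3*d - 4)/(2*d^2 + 9*d - 35)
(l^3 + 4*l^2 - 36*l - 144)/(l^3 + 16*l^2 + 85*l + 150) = (l^2 - 2*l - 24)/(l^2 + 10*l + 25)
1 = 1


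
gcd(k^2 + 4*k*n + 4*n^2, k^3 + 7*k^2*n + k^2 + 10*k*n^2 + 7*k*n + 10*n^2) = k + 2*n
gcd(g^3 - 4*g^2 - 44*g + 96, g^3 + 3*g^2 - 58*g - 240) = g^2 - 2*g - 48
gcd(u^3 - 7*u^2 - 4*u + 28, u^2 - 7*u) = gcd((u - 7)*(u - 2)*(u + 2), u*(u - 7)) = u - 7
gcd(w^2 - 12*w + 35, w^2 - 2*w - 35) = w - 7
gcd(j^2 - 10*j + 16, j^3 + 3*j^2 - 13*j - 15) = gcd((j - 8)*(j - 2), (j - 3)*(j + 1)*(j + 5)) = 1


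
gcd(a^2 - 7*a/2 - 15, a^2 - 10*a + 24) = a - 6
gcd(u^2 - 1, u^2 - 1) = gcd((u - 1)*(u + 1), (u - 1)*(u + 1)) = u^2 - 1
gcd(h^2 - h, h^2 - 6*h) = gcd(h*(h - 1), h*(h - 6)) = h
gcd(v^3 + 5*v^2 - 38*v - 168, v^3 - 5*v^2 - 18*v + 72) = v^2 - 2*v - 24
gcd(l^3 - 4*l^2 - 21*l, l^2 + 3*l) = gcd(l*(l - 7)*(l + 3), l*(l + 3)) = l^2 + 3*l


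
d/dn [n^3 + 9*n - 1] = 3*n^2 + 9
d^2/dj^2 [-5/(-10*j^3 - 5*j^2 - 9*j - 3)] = 10*(-5*(6*j + 1)*(10*j^3 + 5*j^2 + 9*j + 3) + (30*j^2 + 10*j + 9)^2)/(10*j^3 + 5*j^2 + 9*j + 3)^3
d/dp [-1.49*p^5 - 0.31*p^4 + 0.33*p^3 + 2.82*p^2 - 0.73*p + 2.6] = -7.45*p^4 - 1.24*p^3 + 0.99*p^2 + 5.64*p - 0.73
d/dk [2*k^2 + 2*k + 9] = 4*k + 2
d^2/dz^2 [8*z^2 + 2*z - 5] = 16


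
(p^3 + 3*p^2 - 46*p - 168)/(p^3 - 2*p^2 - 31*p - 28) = (p + 6)/(p + 1)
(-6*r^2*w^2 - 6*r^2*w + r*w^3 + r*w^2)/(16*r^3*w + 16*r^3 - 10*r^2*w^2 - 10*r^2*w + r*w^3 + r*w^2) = w*(-6*r + w)/(16*r^2 - 10*r*w + w^2)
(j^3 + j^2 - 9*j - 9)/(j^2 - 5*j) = (j^3 + j^2 - 9*j - 9)/(j*(j - 5))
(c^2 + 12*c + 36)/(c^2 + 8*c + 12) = (c + 6)/(c + 2)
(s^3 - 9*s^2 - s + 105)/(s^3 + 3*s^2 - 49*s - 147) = (s - 5)/(s + 7)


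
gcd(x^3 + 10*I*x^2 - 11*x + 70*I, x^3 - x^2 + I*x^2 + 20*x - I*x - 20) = x + 5*I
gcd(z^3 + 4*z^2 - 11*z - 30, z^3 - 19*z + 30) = z^2 + 2*z - 15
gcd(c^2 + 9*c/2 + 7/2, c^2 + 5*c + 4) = c + 1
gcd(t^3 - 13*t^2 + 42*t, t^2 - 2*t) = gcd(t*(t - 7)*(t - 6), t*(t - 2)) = t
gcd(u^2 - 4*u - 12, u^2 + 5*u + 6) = u + 2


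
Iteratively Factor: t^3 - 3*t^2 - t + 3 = (t - 3)*(t^2 - 1) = (t - 3)*(t + 1)*(t - 1)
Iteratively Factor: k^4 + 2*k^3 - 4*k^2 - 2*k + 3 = (k + 3)*(k^3 - k^2 - k + 1) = (k + 1)*(k + 3)*(k^2 - 2*k + 1) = (k - 1)*(k + 1)*(k + 3)*(k - 1)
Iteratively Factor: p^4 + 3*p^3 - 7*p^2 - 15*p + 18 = (p - 1)*(p^3 + 4*p^2 - 3*p - 18) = (p - 2)*(p - 1)*(p^2 + 6*p + 9) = (p - 2)*(p - 1)*(p + 3)*(p + 3)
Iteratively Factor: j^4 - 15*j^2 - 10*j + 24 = (j + 2)*(j^3 - 2*j^2 - 11*j + 12) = (j + 2)*(j + 3)*(j^2 - 5*j + 4) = (j - 4)*(j + 2)*(j + 3)*(j - 1)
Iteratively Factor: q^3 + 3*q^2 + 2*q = (q + 1)*(q^2 + 2*q) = q*(q + 1)*(q + 2)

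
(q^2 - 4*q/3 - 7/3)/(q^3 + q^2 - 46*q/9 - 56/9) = 3*(q + 1)/(3*q^2 + 10*q + 8)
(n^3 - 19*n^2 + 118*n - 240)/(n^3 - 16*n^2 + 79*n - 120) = (n - 6)/(n - 3)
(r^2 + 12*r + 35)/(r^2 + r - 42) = (r + 5)/(r - 6)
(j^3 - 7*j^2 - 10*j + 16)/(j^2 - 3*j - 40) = (j^2 + j - 2)/(j + 5)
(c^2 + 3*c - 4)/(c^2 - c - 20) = (c - 1)/(c - 5)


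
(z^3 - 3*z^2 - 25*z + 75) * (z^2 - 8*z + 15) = z^5 - 11*z^4 + 14*z^3 + 230*z^2 - 975*z + 1125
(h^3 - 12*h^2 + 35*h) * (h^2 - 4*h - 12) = h^5 - 16*h^4 + 71*h^3 + 4*h^2 - 420*h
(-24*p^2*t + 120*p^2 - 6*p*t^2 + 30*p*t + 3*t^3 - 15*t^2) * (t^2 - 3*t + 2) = -24*p^2*t^3 + 192*p^2*t^2 - 408*p^2*t + 240*p^2 - 6*p*t^4 + 48*p*t^3 - 102*p*t^2 + 60*p*t + 3*t^5 - 24*t^4 + 51*t^3 - 30*t^2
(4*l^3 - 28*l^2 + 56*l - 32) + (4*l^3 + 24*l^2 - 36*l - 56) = 8*l^3 - 4*l^2 + 20*l - 88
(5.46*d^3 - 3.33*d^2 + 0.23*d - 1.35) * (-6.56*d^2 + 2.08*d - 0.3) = -35.8176*d^5 + 33.2016*d^4 - 10.0732*d^3 + 10.3334*d^2 - 2.877*d + 0.405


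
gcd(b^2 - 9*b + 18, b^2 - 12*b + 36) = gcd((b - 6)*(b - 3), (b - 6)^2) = b - 6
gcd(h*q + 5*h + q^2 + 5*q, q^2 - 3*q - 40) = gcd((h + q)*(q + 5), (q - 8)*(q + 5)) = q + 5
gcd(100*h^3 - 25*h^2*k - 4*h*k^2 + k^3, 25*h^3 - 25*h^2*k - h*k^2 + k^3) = 25*h^2 - k^2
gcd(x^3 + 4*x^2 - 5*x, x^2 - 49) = 1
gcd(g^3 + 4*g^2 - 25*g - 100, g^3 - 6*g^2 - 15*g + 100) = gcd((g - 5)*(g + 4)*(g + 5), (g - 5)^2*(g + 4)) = g^2 - g - 20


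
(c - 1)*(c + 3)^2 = c^3 + 5*c^2 + 3*c - 9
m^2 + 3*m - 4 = (m - 1)*(m + 4)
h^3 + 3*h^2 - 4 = (h - 1)*(h + 2)^2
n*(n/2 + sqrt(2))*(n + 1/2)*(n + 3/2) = n^4/2 + n^3 + sqrt(2)*n^3 + 3*n^2/8 + 2*sqrt(2)*n^2 + 3*sqrt(2)*n/4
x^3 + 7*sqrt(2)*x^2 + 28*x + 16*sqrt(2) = (x + sqrt(2))*(x + 2*sqrt(2))*(x + 4*sqrt(2))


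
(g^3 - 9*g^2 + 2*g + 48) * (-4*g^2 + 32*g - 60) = -4*g^5 + 68*g^4 - 356*g^3 + 412*g^2 + 1416*g - 2880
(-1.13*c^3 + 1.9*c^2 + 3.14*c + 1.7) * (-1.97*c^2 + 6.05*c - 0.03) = 2.2261*c^5 - 10.5795*c^4 + 5.3431*c^3 + 15.591*c^2 + 10.1908*c - 0.051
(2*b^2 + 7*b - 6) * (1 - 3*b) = -6*b^3 - 19*b^2 + 25*b - 6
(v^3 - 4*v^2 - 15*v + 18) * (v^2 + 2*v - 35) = v^5 - 2*v^4 - 58*v^3 + 128*v^2 + 561*v - 630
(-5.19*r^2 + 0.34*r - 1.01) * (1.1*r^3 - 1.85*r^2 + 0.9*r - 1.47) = -5.709*r^5 + 9.9755*r^4 - 6.411*r^3 + 9.8038*r^2 - 1.4088*r + 1.4847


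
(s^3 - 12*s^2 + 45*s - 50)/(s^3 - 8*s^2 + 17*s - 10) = (s - 5)/(s - 1)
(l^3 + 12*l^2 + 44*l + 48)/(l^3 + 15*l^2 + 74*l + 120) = (l + 2)/(l + 5)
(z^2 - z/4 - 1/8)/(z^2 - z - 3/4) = (-8*z^2 + 2*z + 1)/(2*(-4*z^2 + 4*z + 3))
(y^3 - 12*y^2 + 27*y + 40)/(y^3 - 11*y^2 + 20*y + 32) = (y - 5)/(y - 4)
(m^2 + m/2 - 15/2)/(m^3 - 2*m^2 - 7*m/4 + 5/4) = 2*(m + 3)/(2*m^2 + m - 1)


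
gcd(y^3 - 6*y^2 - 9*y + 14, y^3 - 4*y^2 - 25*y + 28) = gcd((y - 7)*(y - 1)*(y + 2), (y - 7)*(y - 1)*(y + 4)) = y^2 - 8*y + 7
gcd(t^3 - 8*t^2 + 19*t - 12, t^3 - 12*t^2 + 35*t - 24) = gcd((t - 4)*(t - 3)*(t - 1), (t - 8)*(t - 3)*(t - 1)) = t^2 - 4*t + 3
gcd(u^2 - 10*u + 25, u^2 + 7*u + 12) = 1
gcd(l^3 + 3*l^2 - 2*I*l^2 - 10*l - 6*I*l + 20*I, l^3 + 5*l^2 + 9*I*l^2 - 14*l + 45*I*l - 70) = l + 5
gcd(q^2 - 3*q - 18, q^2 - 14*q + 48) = q - 6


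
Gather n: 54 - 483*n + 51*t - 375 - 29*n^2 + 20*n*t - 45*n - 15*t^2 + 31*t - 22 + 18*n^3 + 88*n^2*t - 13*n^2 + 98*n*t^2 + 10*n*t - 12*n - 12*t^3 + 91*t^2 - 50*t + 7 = 18*n^3 + n^2*(88*t - 42) + n*(98*t^2 + 30*t - 540) - 12*t^3 + 76*t^2 + 32*t - 336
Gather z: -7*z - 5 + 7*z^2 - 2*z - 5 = 7*z^2 - 9*z - 10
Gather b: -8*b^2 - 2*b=-8*b^2 - 2*b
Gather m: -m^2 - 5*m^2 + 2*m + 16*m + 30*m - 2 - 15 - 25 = -6*m^2 + 48*m - 42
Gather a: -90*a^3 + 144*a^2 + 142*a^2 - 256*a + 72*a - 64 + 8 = -90*a^3 + 286*a^2 - 184*a - 56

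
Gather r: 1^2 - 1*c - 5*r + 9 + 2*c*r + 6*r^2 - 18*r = -c + 6*r^2 + r*(2*c - 23) + 10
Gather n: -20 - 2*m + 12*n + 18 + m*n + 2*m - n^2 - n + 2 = -n^2 + n*(m + 11)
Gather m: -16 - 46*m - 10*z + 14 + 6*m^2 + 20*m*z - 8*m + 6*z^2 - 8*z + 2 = 6*m^2 + m*(20*z - 54) + 6*z^2 - 18*z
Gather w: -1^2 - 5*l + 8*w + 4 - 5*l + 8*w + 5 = -10*l + 16*w + 8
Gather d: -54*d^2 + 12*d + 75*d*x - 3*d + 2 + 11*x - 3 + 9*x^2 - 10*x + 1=-54*d^2 + d*(75*x + 9) + 9*x^2 + x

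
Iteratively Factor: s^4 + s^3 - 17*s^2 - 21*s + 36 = (s + 3)*(s^3 - 2*s^2 - 11*s + 12) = (s + 3)^2*(s^2 - 5*s + 4) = (s - 4)*(s + 3)^2*(s - 1)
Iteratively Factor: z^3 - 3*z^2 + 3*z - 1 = (z - 1)*(z^2 - 2*z + 1) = (z - 1)^2*(z - 1)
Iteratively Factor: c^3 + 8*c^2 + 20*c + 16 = (c + 4)*(c^2 + 4*c + 4) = (c + 2)*(c + 4)*(c + 2)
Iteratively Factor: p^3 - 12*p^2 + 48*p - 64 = (p - 4)*(p^2 - 8*p + 16) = (p - 4)^2*(p - 4)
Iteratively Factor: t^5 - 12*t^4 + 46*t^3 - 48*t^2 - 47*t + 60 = (t - 3)*(t^4 - 9*t^3 + 19*t^2 + 9*t - 20) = (t - 5)*(t - 3)*(t^3 - 4*t^2 - t + 4) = (t - 5)*(t - 3)*(t + 1)*(t^2 - 5*t + 4) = (t - 5)*(t - 4)*(t - 3)*(t + 1)*(t - 1)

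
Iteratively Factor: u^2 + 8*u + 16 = (u + 4)*(u + 4)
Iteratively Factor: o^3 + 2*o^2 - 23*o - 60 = (o + 3)*(o^2 - o - 20) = (o + 3)*(o + 4)*(o - 5)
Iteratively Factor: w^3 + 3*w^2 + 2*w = (w + 1)*(w^2 + 2*w) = w*(w + 1)*(w + 2)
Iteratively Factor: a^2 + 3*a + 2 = (a + 1)*(a + 2)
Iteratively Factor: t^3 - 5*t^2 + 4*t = (t - 1)*(t^2 - 4*t) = t*(t - 1)*(t - 4)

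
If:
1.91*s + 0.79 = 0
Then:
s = -0.41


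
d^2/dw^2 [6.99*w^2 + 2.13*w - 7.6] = 13.9800000000000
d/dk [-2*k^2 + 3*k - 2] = 3 - 4*k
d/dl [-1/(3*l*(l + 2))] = 2*(l + 1)/(3*l^2*(l + 2)^2)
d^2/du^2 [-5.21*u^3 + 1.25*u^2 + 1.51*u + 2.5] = 2.5 - 31.26*u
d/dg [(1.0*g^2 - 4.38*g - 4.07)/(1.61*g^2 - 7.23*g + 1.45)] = (-0.1782*g^2 + 16.0054*g - 35.7771)/(2.5921*g^4 - 23.2806*g^3 + 56.9419*g^2 - 20.967*g + 2.1025)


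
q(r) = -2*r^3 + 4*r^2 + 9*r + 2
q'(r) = -6*r^2 + 8*r + 9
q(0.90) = 11.88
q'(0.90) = 11.34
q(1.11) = 14.18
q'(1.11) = 10.49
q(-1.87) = 12.24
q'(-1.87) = -26.94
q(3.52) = -3.99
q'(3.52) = -37.18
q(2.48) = 18.42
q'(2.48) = -8.06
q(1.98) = 19.98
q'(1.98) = 1.32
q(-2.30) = 26.79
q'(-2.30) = -41.14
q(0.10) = 2.94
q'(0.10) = 9.74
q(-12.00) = 3926.00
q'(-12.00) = -951.00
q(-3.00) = 65.00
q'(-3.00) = -69.00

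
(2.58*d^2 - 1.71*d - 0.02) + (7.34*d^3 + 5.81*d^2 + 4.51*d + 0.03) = 7.34*d^3 + 8.39*d^2 + 2.8*d + 0.01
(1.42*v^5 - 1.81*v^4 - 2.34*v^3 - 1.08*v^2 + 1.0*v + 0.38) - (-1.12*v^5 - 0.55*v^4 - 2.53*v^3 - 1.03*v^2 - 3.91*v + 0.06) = 2.54*v^5 - 1.26*v^4 + 0.19*v^3 - 0.05*v^2 + 4.91*v + 0.32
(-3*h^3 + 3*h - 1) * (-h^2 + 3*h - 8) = 3*h^5 - 9*h^4 + 21*h^3 + 10*h^2 - 27*h + 8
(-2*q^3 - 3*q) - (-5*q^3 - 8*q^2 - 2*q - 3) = 3*q^3 + 8*q^2 - q + 3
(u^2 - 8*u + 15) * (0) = 0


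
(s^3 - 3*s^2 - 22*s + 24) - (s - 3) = s^3 - 3*s^2 - 23*s + 27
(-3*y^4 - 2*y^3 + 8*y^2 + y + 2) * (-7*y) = 21*y^5 + 14*y^4 - 56*y^3 - 7*y^2 - 14*y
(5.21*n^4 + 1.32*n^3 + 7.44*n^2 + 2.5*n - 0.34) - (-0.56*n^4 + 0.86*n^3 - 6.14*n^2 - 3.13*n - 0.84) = 5.77*n^4 + 0.46*n^3 + 13.58*n^2 + 5.63*n + 0.5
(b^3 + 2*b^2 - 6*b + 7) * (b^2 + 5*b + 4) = b^5 + 7*b^4 + 8*b^3 - 15*b^2 + 11*b + 28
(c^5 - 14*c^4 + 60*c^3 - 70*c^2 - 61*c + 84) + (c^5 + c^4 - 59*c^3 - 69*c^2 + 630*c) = 2*c^5 - 13*c^4 + c^3 - 139*c^2 + 569*c + 84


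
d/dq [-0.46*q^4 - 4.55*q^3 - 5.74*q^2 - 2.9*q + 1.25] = -1.84*q^3 - 13.65*q^2 - 11.48*q - 2.9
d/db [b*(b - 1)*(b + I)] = 3*b^2 + 2*b*(-1 + I) - I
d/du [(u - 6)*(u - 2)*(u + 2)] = 3*u^2 - 12*u - 4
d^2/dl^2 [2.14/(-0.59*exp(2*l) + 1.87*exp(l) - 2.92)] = (-2.14*(1.18*exp(l) - 1.87)*(2.36*exp(l) - 3.74)*exp(l) + (5.0504*exp(l) - 4.0018)*(0.59*exp(2*l) - 1.87*exp(l) + 2.92))*exp(l)/(0.59*exp(2*l) - 1.87*exp(l) + 2.92)^3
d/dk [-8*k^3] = -24*k^2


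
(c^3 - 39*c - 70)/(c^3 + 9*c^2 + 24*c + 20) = (c - 7)/(c + 2)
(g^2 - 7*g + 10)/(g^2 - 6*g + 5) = (g - 2)/(g - 1)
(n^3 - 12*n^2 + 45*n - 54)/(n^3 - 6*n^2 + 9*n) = (n - 6)/n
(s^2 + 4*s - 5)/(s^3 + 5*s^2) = (s - 1)/s^2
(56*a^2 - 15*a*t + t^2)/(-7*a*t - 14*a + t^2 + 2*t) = (-8*a + t)/(t + 2)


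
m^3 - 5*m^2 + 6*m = m*(m - 3)*(m - 2)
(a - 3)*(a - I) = a^2 - 3*a - I*a + 3*I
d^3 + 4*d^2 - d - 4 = (d - 1)*(d + 1)*(d + 4)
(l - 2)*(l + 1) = l^2 - l - 2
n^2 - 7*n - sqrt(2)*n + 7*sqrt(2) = (n - 7)*(n - sqrt(2))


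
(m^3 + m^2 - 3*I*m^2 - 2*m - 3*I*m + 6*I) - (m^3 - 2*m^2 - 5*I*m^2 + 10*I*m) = 3*m^2 + 2*I*m^2 - 2*m - 13*I*m + 6*I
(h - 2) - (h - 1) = -1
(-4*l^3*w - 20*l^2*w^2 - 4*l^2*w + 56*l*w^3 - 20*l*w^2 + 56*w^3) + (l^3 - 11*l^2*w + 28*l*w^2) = -4*l^3*w + l^3 - 20*l^2*w^2 - 15*l^2*w + 56*l*w^3 + 8*l*w^2 + 56*w^3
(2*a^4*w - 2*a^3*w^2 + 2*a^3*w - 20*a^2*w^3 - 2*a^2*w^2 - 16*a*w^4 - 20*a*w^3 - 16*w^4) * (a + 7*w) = 2*a^5*w + 12*a^4*w^2 + 2*a^4*w - 34*a^3*w^3 + 12*a^3*w^2 - 156*a^2*w^4 - 34*a^2*w^3 - 112*a*w^5 - 156*a*w^4 - 112*w^5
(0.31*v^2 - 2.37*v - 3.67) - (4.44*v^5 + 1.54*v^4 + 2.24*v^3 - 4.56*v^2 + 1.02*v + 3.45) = -4.44*v^5 - 1.54*v^4 - 2.24*v^3 + 4.87*v^2 - 3.39*v - 7.12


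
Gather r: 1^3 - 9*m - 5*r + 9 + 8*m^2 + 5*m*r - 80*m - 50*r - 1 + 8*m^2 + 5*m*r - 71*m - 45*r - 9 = 16*m^2 - 160*m + r*(10*m - 100)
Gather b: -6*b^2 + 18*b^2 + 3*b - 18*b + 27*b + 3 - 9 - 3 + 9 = 12*b^2 + 12*b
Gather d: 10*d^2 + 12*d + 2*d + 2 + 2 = 10*d^2 + 14*d + 4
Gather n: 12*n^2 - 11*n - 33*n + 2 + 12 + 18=12*n^2 - 44*n + 32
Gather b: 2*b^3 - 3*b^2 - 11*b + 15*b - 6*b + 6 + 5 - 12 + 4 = 2*b^3 - 3*b^2 - 2*b + 3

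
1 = 1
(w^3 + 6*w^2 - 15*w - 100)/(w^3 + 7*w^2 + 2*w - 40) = (w^2 + w - 20)/(w^2 + 2*w - 8)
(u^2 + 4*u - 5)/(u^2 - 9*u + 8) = (u + 5)/(u - 8)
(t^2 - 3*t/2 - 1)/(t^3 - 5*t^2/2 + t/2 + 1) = 1/(t - 1)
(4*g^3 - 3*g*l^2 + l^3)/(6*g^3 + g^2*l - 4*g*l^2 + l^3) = (2*g - l)/(3*g - l)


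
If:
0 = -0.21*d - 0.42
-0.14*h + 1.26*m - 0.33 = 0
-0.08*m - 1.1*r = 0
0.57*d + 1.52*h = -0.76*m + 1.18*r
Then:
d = -2.00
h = 0.57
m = 0.33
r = -0.02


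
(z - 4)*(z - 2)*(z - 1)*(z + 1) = z^4 - 6*z^3 + 7*z^2 + 6*z - 8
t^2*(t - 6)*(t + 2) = t^4 - 4*t^3 - 12*t^2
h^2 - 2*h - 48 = (h - 8)*(h + 6)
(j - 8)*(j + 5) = j^2 - 3*j - 40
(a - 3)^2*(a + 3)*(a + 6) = a^4 + 3*a^3 - 27*a^2 - 27*a + 162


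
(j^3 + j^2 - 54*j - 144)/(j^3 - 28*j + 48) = (j^2 - 5*j - 24)/(j^2 - 6*j + 8)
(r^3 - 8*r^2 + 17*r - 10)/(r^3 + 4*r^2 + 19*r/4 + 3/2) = 4*(r^3 - 8*r^2 + 17*r - 10)/(4*r^3 + 16*r^2 + 19*r + 6)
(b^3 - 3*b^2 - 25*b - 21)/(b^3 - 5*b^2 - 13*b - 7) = (b + 3)/(b + 1)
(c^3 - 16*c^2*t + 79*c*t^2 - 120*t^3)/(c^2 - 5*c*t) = c - 11*t + 24*t^2/c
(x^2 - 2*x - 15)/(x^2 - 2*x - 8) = (-x^2 + 2*x + 15)/(-x^2 + 2*x + 8)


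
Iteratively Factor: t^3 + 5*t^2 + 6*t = (t + 3)*(t^2 + 2*t) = t*(t + 3)*(t + 2)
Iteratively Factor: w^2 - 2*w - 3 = (w - 3)*(w + 1)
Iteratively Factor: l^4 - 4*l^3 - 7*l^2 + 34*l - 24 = (l - 4)*(l^3 - 7*l + 6) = (l - 4)*(l + 3)*(l^2 - 3*l + 2) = (l - 4)*(l - 1)*(l + 3)*(l - 2)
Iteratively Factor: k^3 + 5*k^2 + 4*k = (k + 1)*(k^2 + 4*k) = (k + 1)*(k + 4)*(k)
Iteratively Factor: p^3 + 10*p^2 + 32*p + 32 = (p + 4)*(p^2 + 6*p + 8) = (p + 2)*(p + 4)*(p + 4)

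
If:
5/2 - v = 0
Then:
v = 5/2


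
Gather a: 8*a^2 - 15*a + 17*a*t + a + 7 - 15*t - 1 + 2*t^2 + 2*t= 8*a^2 + a*(17*t - 14) + 2*t^2 - 13*t + 6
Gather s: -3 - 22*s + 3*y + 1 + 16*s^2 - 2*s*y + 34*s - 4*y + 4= 16*s^2 + s*(12 - 2*y) - y + 2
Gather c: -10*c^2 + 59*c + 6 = -10*c^2 + 59*c + 6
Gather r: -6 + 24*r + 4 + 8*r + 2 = 32*r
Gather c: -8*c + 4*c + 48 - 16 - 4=28 - 4*c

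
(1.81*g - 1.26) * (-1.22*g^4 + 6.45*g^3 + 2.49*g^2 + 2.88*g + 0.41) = -2.2082*g^5 + 13.2117*g^4 - 3.6201*g^3 + 2.0754*g^2 - 2.8867*g - 0.5166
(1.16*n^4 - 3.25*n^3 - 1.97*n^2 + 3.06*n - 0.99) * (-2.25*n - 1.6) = -2.61*n^5 + 5.4565*n^4 + 9.6325*n^3 - 3.733*n^2 - 2.6685*n + 1.584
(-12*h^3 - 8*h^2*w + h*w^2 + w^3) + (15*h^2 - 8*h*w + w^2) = -12*h^3 - 8*h^2*w + 15*h^2 + h*w^2 - 8*h*w + w^3 + w^2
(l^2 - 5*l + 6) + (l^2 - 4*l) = 2*l^2 - 9*l + 6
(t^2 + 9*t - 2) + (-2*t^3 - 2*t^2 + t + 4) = -2*t^3 - t^2 + 10*t + 2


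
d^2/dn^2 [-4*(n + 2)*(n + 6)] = -8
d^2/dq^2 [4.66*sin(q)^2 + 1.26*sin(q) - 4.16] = -18.64*sin(q)^2 - 1.26*sin(q) + 9.32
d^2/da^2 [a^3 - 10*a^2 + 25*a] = 6*a - 20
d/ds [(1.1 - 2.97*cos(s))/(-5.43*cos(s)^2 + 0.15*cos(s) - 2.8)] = (16.1271*cos(s)^2 - 11.946*cos(s) - 8.151)*sin(s)/(29.4849*cos(s)^4 - 1.629*cos(s)^3 + 30.4305*cos(s)^2 - 0.84*cos(s) + 7.84)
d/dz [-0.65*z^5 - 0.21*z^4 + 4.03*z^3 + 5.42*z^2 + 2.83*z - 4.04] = -3.25*z^4 - 0.84*z^3 + 12.09*z^2 + 10.84*z + 2.83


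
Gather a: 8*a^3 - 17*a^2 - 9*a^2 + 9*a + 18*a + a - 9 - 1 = 8*a^3 - 26*a^2 + 28*a - 10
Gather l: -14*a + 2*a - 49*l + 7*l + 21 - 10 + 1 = -12*a - 42*l + 12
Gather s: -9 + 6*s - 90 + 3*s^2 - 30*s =3*s^2 - 24*s - 99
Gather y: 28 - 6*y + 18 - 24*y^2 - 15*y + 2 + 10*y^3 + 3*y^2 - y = 10*y^3 - 21*y^2 - 22*y + 48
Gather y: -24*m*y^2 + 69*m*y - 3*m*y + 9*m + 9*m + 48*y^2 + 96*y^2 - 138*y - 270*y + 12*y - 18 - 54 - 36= 18*m + y^2*(144 - 24*m) + y*(66*m - 396) - 108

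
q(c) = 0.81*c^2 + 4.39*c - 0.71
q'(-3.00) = -0.47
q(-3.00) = -6.59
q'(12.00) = 23.83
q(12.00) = 168.61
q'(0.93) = 5.90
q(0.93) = 4.07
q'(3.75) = 10.46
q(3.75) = 27.14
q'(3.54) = 10.12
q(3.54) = 24.98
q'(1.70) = 7.14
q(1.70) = 9.09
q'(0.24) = 4.78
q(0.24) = 0.39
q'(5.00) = 12.49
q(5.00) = 41.49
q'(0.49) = 5.18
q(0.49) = 1.64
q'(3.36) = 9.83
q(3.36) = 23.18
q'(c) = 1.62*c + 4.39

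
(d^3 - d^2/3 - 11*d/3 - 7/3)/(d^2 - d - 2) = (3*d^2 - 4*d - 7)/(3*(d - 2))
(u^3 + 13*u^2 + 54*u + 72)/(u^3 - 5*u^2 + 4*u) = (u^3 + 13*u^2 + 54*u + 72)/(u*(u^2 - 5*u + 4))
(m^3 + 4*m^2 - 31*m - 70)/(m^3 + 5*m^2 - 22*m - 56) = (m - 5)/(m - 4)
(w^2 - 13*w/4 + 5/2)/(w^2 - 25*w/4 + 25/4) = (w - 2)/(w - 5)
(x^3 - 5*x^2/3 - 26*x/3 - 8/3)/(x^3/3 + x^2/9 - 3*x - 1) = 3*(x^2 - 2*x - 8)/(x^2 - 9)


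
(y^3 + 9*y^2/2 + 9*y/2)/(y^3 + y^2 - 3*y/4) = 2*(y + 3)/(2*y - 1)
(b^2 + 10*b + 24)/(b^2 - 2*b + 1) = (b^2 + 10*b + 24)/(b^2 - 2*b + 1)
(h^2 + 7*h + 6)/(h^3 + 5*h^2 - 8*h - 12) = 1/(h - 2)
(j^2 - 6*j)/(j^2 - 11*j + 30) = j/(j - 5)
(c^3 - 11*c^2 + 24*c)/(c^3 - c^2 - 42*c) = (-c^2 + 11*c - 24)/(-c^2 + c + 42)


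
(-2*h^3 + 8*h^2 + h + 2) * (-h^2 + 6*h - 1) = 2*h^5 - 20*h^4 + 49*h^3 - 4*h^2 + 11*h - 2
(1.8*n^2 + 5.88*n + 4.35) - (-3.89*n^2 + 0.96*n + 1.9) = 5.69*n^2 + 4.92*n + 2.45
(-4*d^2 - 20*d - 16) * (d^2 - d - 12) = -4*d^4 - 16*d^3 + 52*d^2 + 256*d + 192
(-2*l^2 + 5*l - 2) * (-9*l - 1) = 18*l^3 - 43*l^2 + 13*l + 2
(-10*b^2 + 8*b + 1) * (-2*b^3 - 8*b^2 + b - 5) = 20*b^5 + 64*b^4 - 76*b^3 + 50*b^2 - 39*b - 5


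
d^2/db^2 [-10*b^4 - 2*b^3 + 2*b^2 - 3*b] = -120*b^2 - 12*b + 4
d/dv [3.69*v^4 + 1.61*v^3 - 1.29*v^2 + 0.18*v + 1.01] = 14.76*v^3 + 4.83*v^2 - 2.58*v + 0.18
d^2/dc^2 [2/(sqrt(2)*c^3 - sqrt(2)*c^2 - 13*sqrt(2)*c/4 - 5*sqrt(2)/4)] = 8*sqrt(2)*(4*(1 - 3*c)*(-4*c^3 + 4*c^2 + 13*c + 5) - (-12*c^2 + 8*c + 13)^2)/(-4*c^3 + 4*c^2 + 13*c + 5)^3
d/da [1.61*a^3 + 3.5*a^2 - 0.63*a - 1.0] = 4.83*a^2 + 7.0*a - 0.63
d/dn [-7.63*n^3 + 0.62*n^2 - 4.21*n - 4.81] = -22.89*n^2 + 1.24*n - 4.21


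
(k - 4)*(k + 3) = k^2 - k - 12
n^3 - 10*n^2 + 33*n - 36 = (n - 4)*(n - 3)^2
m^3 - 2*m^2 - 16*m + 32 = (m - 4)*(m - 2)*(m + 4)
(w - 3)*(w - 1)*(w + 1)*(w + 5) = w^4 + 2*w^3 - 16*w^2 - 2*w + 15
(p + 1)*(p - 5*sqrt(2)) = p^2 - 5*sqrt(2)*p + p - 5*sqrt(2)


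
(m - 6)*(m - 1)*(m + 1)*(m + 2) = m^4 - 4*m^3 - 13*m^2 + 4*m + 12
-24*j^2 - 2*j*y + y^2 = (-6*j + y)*(4*j + y)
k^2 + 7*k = k*(k + 7)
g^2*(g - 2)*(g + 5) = g^4 + 3*g^3 - 10*g^2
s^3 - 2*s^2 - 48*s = s*(s - 8)*(s + 6)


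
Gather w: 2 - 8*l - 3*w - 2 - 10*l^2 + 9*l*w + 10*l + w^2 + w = -10*l^2 + 2*l + w^2 + w*(9*l - 2)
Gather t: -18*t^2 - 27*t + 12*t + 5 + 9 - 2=-18*t^2 - 15*t + 12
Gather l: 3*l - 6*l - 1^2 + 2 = 1 - 3*l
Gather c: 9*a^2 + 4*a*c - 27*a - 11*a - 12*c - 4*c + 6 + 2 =9*a^2 - 38*a + c*(4*a - 16) + 8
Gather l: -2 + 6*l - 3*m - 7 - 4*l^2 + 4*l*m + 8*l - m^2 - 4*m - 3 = -4*l^2 + l*(4*m + 14) - m^2 - 7*m - 12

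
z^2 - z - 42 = (z - 7)*(z + 6)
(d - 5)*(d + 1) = d^2 - 4*d - 5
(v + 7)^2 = v^2 + 14*v + 49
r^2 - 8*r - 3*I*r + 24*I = (r - 8)*(r - 3*I)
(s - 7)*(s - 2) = s^2 - 9*s + 14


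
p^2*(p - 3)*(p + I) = p^4 - 3*p^3 + I*p^3 - 3*I*p^2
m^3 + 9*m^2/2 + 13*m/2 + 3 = (m + 1)*(m + 3/2)*(m + 2)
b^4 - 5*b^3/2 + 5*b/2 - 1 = (b - 2)*(b - 1)*(b - 1/2)*(b + 1)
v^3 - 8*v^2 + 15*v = v*(v - 5)*(v - 3)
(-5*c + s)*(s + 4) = -5*c*s - 20*c + s^2 + 4*s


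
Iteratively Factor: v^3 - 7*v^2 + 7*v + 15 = (v - 5)*(v^2 - 2*v - 3) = (v - 5)*(v + 1)*(v - 3)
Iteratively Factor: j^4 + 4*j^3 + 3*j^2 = (j + 1)*(j^3 + 3*j^2) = j*(j + 1)*(j^2 + 3*j) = j^2*(j + 1)*(j + 3)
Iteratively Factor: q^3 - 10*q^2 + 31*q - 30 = (q - 2)*(q^2 - 8*q + 15) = (q - 3)*(q - 2)*(q - 5)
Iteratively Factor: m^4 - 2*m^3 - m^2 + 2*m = (m + 1)*(m^3 - 3*m^2 + 2*m) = (m - 1)*(m + 1)*(m^2 - 2*m) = m*(m - 1)*(m + 1)*(m - 2)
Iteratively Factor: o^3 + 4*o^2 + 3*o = (o)*(o^2 + 4*o + 3) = o*(o + 1)*(o + 3)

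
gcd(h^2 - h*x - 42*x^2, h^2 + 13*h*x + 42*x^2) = h + 6*x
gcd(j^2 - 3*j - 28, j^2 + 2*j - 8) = j + 4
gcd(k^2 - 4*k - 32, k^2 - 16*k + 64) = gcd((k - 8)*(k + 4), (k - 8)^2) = k - 8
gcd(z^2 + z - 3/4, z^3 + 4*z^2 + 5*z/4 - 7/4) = z - 1/2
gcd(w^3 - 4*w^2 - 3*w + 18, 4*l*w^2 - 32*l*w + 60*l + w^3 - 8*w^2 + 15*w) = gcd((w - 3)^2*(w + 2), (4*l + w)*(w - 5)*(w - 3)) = w - 3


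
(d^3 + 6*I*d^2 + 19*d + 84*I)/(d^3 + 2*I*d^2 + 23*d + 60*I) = (d^2 + 3*I*d + 28)/(d^2 - I*d + 20)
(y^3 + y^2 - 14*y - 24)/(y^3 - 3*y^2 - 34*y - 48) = (y - 4)/(y - 8)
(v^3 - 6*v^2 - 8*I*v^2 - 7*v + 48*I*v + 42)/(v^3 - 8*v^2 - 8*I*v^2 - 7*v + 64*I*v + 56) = (v - 6)/(v - 8)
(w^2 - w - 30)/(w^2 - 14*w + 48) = (w + 5)/(w - 8)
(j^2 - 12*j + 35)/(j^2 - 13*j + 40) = (j - 7)/(j - 8)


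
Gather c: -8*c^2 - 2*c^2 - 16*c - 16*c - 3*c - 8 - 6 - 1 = -10*c^2 - 35*c - 15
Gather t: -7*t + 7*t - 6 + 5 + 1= 0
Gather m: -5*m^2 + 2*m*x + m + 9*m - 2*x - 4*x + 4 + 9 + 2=-5*m^2 + m*(2*x + 10) - 6*x + 15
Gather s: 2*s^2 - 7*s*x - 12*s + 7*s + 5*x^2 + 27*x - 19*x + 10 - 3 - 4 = 2*s^2 + s*(-7*x - 5) + 5*x^2 + 8*x + 3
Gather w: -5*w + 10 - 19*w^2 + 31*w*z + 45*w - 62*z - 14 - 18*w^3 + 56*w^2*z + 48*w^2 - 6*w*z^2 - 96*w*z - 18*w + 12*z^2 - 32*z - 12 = -18*w^3 + w^2*(56*z + 29) + w*(-6*z^2 - 65*z + 22) + 12*z^2 - 94*z - 16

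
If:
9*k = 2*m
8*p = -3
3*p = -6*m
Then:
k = 1/24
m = 3/16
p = -3/8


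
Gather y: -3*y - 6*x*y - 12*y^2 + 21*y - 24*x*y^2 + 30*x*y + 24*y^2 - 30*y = y^2*(12 - 24*x) + y*(24*x - 12)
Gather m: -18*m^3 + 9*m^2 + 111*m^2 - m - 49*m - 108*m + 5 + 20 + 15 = -18*m^3 + 120*m^2 - 158*m + 40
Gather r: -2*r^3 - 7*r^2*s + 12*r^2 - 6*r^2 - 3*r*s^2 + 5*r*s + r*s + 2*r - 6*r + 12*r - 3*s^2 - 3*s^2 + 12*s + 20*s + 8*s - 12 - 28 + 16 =-2*r^3 + r^2*(6 - 7*s) + r*(-3*s^2 + 6*s + 8) - 6*s^2 + 40*s - 24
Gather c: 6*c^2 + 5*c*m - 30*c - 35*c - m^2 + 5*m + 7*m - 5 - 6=6*c^2 + c*(5*m - 65) - m^2 + 12*m - 11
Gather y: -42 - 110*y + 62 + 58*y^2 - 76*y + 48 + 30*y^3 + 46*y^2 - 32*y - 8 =30*y^3 + 104*y^2 - 218*y + 60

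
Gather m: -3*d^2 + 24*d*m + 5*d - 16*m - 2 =-3*d^2 + 5*d + m*(24*d - 16) - 2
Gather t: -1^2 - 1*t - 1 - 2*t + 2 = -3*t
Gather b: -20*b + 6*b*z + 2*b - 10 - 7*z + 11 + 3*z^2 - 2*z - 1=b*(6*z - 18) + 3*z^2 - 9*z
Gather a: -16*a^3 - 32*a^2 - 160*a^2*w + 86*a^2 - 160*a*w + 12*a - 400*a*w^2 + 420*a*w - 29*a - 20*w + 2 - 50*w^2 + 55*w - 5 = -16*a^3 + a^2*(54 - 160*w) + a*(-400*w^2 + 260*w - 17) - 50*w^2 + 35*w - 3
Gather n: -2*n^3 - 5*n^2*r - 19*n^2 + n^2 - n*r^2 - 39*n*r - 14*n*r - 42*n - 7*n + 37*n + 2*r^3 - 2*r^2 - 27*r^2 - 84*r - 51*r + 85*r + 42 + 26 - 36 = -2*n^3 + n^2*(-5*r - 18) + n*(-r^2 - 53*r - 12) + 2*r^3 - 29*r^2 - 50*r + 32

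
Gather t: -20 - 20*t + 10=-20*t - 10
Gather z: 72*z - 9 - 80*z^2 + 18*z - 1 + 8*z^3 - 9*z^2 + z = 8*z^3 - 89*z^2 + 91*z - 10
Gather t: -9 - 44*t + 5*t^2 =5*t^2 - 44*t - 9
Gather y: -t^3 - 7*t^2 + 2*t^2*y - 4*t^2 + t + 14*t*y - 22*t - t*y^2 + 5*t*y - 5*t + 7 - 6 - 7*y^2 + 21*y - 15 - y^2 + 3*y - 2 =-t^3 - 11*t^2 - 26*t + y^2*(-t - 8) + y*(2*t^2 + 19*t + 24) - 16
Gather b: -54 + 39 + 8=-7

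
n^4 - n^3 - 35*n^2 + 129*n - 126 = (n - 3)^2*(n - 2)*(n + 7)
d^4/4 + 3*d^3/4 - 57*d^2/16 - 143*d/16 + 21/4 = (d/4 + 1)*(d - 7/2)*(d - 1/2)*(d + 3)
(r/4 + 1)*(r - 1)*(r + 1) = r^3/4 + r^2 - r/4 - 1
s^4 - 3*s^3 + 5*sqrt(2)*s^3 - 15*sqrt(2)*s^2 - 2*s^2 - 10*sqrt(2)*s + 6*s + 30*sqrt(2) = (s - 3)*(s - sqrt(2))*(s + sqrt(2))*(s + 5*sqrt(2))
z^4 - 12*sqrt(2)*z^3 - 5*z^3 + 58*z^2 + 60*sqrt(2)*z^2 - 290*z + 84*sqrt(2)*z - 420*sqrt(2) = (z - 5)*(z - 7*sqrt(2))*(z - 6*sqrt(2))*(z + sqrt(2))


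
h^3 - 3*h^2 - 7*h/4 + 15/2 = (h - 5/2)*(h - 2)*(h + 3/2)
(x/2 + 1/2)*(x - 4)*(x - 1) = x^3/2 - 2*x^2 - x/2 + 2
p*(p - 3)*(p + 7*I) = p^3 - 3*p^2 + 7*I*p^2 - 21*I*p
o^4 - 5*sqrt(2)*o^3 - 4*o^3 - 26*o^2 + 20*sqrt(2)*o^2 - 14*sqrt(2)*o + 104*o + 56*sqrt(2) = (o - 4)*(o - 7*sqrt(2))*(o + sqrt(2))^2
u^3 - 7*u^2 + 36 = (u - 6)*(u - 3)*(u + 2)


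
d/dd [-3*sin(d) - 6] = -3*cos(d)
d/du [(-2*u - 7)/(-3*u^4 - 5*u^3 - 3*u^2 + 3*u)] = (-18*u^4 - 104*u^3 - 111*u^2 - 42*u + 21)/(u^2*(9*u^6 + 30*u^5 + 43*u^4 + 12*u^3 - 21*u^2 - 18*u + 9))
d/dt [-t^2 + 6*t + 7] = 6 - 2*t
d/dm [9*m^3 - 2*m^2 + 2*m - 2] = 27*m^2 - 4*m + 2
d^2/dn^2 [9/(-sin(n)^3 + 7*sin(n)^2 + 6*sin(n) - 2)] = 9*(9*sin(n)^5 - 86*sin(n)^4 + 258*sin(n)^3 - 38*sin(n)^2 - 128*sin(n) - 100)/((sin(n) + 1)^2*(sin(n)^2 - 8*sin(n) + 2)^3)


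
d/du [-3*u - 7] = -3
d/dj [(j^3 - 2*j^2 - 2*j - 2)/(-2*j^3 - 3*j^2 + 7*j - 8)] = (-7*j^4 + 6*j^3 - 56*j^2 + 20*j + 30)/(4*j^6 + 12*j^5 - 19*j^4 - 10*j^3 + 97*j^2 - 112*j + 64)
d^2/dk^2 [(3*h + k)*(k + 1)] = 2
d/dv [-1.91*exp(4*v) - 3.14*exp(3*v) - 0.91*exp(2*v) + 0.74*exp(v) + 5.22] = (-7.64*exp(3*v) - 9.42*exp(2*v) - 1.82*exp(v) + 0.74)*exp(v)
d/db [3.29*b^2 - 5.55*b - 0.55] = 6.58*b - 5.55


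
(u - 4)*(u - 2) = u^2 - 6*u + 8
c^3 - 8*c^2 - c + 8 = (c - 8)*(c - 1)*(c + 1)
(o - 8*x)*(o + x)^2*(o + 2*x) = o^4 - 4*o^3*x - 27*o^2*x^2 - 38*o*x^3 - 16*x^4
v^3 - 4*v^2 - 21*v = v*(v - 7)*(v + 3)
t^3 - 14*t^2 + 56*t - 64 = (t - 8)*(t - 4)*(t - 2)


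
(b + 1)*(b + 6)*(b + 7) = b^3 + 14*b^2 + 55*b + 42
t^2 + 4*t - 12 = (t - 2)*(t + 6)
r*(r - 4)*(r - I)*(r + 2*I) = r^4 - 4*r^3 + I*r^3 + 2*r^2 - 4*I*r^2 - 8*r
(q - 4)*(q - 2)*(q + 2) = q^3 - 4*q^2 - 4*q + 16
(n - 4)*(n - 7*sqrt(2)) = n^2 - 7*sqrt(2)*n - 4*n + 28*sqrt(2)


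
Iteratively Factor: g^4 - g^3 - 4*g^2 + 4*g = (g - 1)*(g^3 - 4*g) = (g - 1)*(g + 2)*(g^2 - 2*g) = g*(g - 1)*(g + 2)*(g - 2)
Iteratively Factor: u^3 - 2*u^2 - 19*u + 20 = (u + 4)*(u^2 - 6*u + 5) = (u - 1)*(u + 4)*(u - 5)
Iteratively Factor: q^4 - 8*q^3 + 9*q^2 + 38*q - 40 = (q - 5)*(q^3 - 3*q^2 - 6*q + 8) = (q - 5)*(q - 4)*(q^2 + q - 2) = (q - 5)*(q - 4)*(q - 1)*(q + 2)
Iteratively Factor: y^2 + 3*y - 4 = (y + 4)*(y - 1)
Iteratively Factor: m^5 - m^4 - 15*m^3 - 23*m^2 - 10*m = (m + 1)*(m^4 - 2*m^3 - 13*m^2 - 10*m) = (m - 5)*(m + 1)*(m^3 + 3*m^2 + 2*m) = (m - 5)*(m + 1)*(m + 2)*(m^2 + m) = m*(m - 5)*(m + 1)*(m + 2)*(m + 1)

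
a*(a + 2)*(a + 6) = a^3 + 8*a^2 + 12*a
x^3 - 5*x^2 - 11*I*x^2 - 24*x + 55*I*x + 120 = (x - 5)*(x - 8*I)*(x - 3*I)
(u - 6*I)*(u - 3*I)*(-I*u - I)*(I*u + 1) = u^4 + u^3 - 10*I*u^3 - 27*u^2 - 10*I*u^2 - 27*u + 18*I*u + 18*I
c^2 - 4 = (c - 2)*(c + 2)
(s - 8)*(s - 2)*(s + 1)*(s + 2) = s^4 - 7*s^3 - 12*s^2 + 28*s + 32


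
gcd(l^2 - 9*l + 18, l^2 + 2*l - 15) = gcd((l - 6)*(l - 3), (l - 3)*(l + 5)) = l - 3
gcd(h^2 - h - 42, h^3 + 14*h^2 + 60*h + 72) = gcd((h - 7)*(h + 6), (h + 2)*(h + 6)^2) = h + 6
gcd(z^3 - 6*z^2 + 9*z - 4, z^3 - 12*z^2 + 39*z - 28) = z^2 - 5*z + 4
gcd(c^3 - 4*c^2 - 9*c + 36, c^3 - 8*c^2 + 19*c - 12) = c^2 - 7*c + 12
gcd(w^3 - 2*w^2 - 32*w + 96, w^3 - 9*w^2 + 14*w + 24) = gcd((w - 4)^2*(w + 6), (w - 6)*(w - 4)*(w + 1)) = w - 4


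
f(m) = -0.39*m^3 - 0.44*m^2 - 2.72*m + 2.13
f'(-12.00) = -160.64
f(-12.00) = 645.33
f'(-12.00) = -160.64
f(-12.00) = 645.33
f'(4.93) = -35.50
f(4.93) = -68.70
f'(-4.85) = -25.97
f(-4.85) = 49.46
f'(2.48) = -12.10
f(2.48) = -13.27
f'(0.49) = -3.43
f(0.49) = 0.65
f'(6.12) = -51.93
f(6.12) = -120.39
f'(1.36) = -6.08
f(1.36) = -3.36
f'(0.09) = -2.81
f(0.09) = 1.88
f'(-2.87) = -9.83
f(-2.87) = 15.53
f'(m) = -1.17*m^2 - 0.88*m - 2.72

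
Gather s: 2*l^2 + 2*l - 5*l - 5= 2*l^2 - 3*l - 5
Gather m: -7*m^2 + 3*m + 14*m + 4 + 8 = -7*m^2 + 17*m + 12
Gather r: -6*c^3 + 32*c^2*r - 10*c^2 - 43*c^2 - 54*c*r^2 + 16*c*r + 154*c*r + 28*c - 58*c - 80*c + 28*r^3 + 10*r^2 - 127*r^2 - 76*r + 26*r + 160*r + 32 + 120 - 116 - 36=-6*c^3 - 53*c^2 - 110*c + 28*r^3 + r^2*(-54*c - 117) + r*(32*c^2 + 170*c + 110)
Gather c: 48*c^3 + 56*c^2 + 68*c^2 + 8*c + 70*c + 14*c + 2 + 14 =48*c^3 + 124*c^2 + 92*c + 16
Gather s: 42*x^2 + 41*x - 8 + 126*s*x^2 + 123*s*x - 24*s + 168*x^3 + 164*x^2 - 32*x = s*(126*x^2 + 123*x - 24) + 168*x^3 + 206*x^2 + 9*x - 8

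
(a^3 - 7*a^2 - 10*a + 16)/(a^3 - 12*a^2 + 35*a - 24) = (a + 2)/(a - 3)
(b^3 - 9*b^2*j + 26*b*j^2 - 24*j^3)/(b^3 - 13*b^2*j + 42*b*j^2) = (b^3 - 9*b^2*j + 26*b*j^2 - 24*j^3)/(b*(b^2 - 13*b*j + 42*j^2))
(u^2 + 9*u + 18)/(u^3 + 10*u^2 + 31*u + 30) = (u + 6)/(u^2 + 7*u + 10)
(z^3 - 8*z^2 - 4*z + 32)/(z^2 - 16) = (z^3 - 8*z^2 - 4*z + 32)/(z^2 - 16)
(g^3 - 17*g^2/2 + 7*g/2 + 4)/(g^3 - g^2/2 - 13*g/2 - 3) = (g^2 - 9*g + 8)/(g^2 - g - 6)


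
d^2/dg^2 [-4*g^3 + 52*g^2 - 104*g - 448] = 104 - 24*g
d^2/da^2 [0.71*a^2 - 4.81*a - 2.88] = 1.42000000000000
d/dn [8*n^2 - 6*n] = 16*n - 6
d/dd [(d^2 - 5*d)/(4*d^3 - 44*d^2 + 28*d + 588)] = (-d^3 + 3*d^2 - 27*d + 105)/(4*(d^5 - 15*d^4 + 30*d^3 + 350*d^2 - 735*d - 3087))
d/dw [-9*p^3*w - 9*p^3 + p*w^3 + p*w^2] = p*(-9*p^2 + 3*w^2 + 2*w)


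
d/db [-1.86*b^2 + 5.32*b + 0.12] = 5.32 - 3.72*b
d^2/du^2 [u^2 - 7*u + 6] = 2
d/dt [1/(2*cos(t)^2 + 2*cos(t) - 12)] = (2*cos(t) + 1)*sin(t)/(2*(cos(t)^2 + cos(t) - 6)^2)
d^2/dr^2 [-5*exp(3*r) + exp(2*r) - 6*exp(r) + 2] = (-45*exp(2*r) + 4*exp(r) - 6)*exp(r)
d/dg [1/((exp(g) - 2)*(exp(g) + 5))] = (-2*exp(g) - 3)*exp(g)/(exp(4*g) + 6*exp(3*g) - 11*exp(2*g) - 60*exp(g) + 100)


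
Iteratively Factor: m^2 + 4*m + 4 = (m + 2)*(m + 2)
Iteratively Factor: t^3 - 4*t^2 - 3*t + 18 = (t + 2)*(t^2 - 6*t + 9) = (t - 3)*(t + 2)*(t - 3)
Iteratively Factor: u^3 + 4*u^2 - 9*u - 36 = (u + 3)*(u^2 + u - 12) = (u + 3)*(u + 4)*(u - 3)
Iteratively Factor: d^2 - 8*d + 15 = (d - 5)*(d - 3)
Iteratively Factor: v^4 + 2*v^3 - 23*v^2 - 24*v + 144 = (v - 3)*(v^3 + 5*v^2 - 8*v - 48) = (v - 3)^2*(v^2 + 8*v + 16) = (v - 3)^2*(v + 4)*(v + 4)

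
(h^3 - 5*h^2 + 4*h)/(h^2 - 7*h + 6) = h*(h - 4)/(h - 6)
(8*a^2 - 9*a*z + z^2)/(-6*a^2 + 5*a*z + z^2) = (-8*a + z)/(6*a + z)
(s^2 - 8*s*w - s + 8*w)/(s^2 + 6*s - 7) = (s - 8*w)/(s + 7)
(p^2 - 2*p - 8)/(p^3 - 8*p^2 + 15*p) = (p^2 - 2*p - 8)/(p*(p^2 - 8*p + 15))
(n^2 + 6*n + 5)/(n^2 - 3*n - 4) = (n + 5)/(n - 4)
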